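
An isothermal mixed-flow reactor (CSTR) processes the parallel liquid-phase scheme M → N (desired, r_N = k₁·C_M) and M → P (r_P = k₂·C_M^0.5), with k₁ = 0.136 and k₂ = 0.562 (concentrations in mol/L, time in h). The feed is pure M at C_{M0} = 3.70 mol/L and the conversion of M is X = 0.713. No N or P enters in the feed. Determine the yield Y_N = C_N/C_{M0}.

Exit C_M = C_{M0}(1−X) = 3.70×0.287 = 1.062 mol/L.
Rates in a CSTR are evaluated at the outlet concentration: r_N = 0.136×1.062 = 0.1444, r_P = 0.562×1.062^0.5 = 0.5791.
Fraction of consumed M going to N: r_N/(r_N+r_P) = 0.1996.
C_N = 0.1996·C_{M0}·X = 0.1996×3.70×0.713 = 0.527 mol/L; Y_N = C_N/C_{M0} = 0.142.

0.142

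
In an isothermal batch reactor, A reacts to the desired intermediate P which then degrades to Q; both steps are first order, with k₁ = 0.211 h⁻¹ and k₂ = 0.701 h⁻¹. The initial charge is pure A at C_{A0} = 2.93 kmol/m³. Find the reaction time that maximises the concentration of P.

2.45 h

For first-order series the maximum of C_P occurs at t_opt = ln(k₂/k₁)/(k₂−k₁).
= ln(0.701/0.211)/(0.701−0.211) = ln(3.322)/0.4900 = 1.201/0.4900 = 2.45 h.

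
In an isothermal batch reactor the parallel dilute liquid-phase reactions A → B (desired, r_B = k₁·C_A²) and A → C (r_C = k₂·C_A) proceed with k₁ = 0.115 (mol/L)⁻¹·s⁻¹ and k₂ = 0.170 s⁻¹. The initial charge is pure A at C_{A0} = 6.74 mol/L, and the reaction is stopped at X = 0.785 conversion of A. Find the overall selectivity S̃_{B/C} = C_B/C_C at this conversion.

2.47

C_A = C_{A0}(1−X) = 1.449 mol/L.
Along a PFR/batch, dC_C/dC_A = −r_C/(r_B+r_C) = −k₂/(k₂+k₁·C_A).
Integrating from C_{A0} to C_A: C_C = (0.170/0.115)·ln[(0.170+0.115·6.74)/(0.170+0.115·1.45)] = 1.478·ln(0.9451/0.3366) = 1.526 mol/L.
Then C_B = (C_{A0}−C_A) − C_C = 5.291 − 1.526 = 3.765 mol/L.
S̃_{B/C} = C_B/C_C = 3.765/1.526 = 2.47.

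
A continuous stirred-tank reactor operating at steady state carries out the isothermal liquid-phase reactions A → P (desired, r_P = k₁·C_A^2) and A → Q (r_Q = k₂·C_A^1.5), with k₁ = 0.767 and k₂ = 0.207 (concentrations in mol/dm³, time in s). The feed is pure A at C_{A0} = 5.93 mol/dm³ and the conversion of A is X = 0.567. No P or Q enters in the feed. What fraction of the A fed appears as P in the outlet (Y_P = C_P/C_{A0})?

0.485

Exit C_A = C_{A0}(1−X) = 5.93×0.433 = 2.568 mol/dm³.
A CSTR operates uniformly at the exit composition, giving r_P = 5.057 and r_Q = 0.8517 (each k·C_A^n at C_A = 2.568).
Fraction of consumed A going to P: r_P/(r_P+r_Q) = 0.8559.
C_P = 0.8559·C_{A0}·X = 0.8559×5.93×0.567 = 2.88 mol/dm³; Y_P = C_P/C_{A0} = 0.485.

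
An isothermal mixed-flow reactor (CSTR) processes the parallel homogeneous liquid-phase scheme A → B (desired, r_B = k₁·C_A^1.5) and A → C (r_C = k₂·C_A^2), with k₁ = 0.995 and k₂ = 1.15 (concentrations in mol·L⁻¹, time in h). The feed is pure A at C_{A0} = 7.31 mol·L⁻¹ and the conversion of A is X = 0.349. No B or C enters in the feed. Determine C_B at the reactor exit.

Exit C_A = C_{A0}(1−X) = 7.31×0.651 = 4.759 mol·L⁻¹.
A CSTR operates uniformly at the exit composition, giving r_B = 10.33 and r_C = 26.04 (each k·C_A^n at C_A = 4.759).
Fraction of consumed A going to B: r_B/(r_B+r_C) = 0.2840.
C_B = 0.2840·C_{A0}·X = 0.2840×7.31×0.349 = 0.725 mol·L⁻¹.

0.725 mol·L⁻¹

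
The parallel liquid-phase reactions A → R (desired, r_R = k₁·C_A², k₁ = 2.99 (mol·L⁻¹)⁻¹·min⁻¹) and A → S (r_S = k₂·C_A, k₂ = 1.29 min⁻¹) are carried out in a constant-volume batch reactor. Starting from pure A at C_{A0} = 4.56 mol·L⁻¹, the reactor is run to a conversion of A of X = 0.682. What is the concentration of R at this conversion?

2.69 mol·L⁻¹

C_A = C_{A0}(1−X) = 1.450 mol·L⁻¹.
Along a PFR/batch, dC_S/dC_A = −r_S/(r_R+r_S) = −k₂/(k₂+k₁·C_A).
Integrating from C_{A0} to C_A: C_S = (1.29/2.99)·ln[(1.29+2.99·4.56)/(1.29+2.99·1.45)] = 0.4314·ln(14.92/5.626) = 0.4209 mol·L⁻¹.
Then C_R = (C_{A0}−C_A) − C_S = 3.110 − 0.4209 = 2.689 mol·L⁻¹.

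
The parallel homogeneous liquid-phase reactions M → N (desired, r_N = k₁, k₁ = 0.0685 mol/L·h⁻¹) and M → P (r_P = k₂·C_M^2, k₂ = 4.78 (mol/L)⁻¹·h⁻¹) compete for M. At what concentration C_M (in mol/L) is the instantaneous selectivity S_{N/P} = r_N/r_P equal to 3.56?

0.0634 mol/L

S_{N/P} = (k₁/k₂)·C_M^-2 ⇒ C_M = (S·k₂/k₁)^(-0.5).
= (3.56×4.78/0.0685)^(-0.5) = (248.4)^(-0.5) = 0.0634 mol/L.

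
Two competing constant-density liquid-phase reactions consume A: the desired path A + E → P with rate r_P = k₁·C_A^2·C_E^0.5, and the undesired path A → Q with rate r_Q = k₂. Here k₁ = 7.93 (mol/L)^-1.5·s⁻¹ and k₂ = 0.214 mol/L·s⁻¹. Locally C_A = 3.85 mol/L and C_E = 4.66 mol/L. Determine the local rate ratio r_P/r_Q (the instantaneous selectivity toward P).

S_{P/Q} = r_P/r_Q = (k₁·C_A^2·C_E^0.5)/(k₂) = (k₁/k₂)·C_A^2·C_E^0.5.
= (7.93×3.850^2×4.660^0.5) / (0.214) = 253.7/0.2140 = 1186.

1186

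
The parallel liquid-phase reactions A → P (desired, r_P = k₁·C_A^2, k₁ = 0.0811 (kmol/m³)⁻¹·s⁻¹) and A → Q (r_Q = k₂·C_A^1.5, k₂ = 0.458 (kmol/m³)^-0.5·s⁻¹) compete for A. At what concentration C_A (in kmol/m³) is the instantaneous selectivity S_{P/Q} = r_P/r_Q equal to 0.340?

S_{P/Q} = (k₁/k₂)·C_A^0.5 ⇒ C_A = (S·k₂/k₁)^(2).
= (0.340×0.458/0.0811)^(2) = (1.920)^(2) = 3.69 kmol/m³.

3.69 kmol/m³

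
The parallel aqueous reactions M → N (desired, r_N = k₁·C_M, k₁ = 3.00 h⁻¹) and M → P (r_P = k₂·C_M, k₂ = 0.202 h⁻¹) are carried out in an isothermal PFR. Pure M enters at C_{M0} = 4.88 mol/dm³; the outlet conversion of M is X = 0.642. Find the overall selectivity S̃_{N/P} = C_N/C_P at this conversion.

C_M = C_{M0}(1−X) = 1.747 mol/dm³.
Both paths are first order in M, so the instantaneous fraction to N is constant: dC_N/d(−C_M) = k₁/(k₁+k₂) = 0.9369.
C_N = 0.9369·(C_{M0}−C_M) = 0.9369×3.133 = 2.94 mol/dm³.
C_P = (C_{M0}−C_M)−C_N = 0.1976 mol/dm³; S̃_{N/P} = 2.935/0.1976 = 14.9.

14.9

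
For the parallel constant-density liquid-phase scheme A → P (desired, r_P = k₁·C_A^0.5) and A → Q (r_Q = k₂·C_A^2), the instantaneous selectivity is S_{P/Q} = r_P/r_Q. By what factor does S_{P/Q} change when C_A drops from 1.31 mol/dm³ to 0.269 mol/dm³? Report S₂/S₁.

S_{P/Q} = (k₁/k₂)·C_A^-1.5, so S₂/S₁ = (C_{A,2}/C_{A,1})^-1.5.
= (0.269/1.31)^(-1.5) = (0.2053)^(-1.5) = 10.7.
Selectivity toward P rises as C_A falls — low-concentration operation is favoured.

10.7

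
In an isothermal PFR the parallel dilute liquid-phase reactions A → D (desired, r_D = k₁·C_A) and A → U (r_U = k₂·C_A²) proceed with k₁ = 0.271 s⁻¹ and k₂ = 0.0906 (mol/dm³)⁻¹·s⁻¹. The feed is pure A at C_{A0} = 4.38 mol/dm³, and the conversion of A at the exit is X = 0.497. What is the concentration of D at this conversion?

C_A = C_{A0}(1−X) = 2.203 mol/dm³.
Along a PFR/batch, dC_D/dC_A = −r_D/(r_D+r_U) = −k₁/(k₁+k₂·C_A).
Integrating from C_{A0} to C_A: C_D = (0.271/0.0906)·ln[(0.271+0.0906·4.38)/(0.271+0.0906·2.20)] = 2.991·ln(0.6678/0.4706) = 1.047 mol/dm³.

1.05 mol/dm³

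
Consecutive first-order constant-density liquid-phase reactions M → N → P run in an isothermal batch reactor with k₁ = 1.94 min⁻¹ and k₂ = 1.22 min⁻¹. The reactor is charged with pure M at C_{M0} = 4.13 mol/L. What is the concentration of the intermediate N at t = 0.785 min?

The intermediate concentration in a first-order A→B→C sequence is C_N = k₁C_{M0}(e^(−k₁t) − e^(−k₂t))/(k₂−k₁).
e^(−k₁t) = e^(−1.94×0.785) = e^(−1.523) = 0.2181; e^(−k₂t) = e^(−0.9577) = 0.3838.
C_N = 1.94×4.13/(1.22−1.94) × (0.2181−0.3838) = (-11.13)×(-0.1657) = 1.844 mol/L.

1.84 mol/L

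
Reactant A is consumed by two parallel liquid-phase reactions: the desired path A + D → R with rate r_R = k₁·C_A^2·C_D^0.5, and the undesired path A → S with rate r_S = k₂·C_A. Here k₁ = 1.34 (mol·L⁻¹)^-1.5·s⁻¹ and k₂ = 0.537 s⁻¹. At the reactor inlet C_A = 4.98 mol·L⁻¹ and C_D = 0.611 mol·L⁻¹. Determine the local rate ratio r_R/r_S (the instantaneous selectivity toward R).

S_{R/S} = r_R/r_S = (k₁·C_A^2·C_D^0.5)/(k₂·C_A) = (k₁/k₂)·C_A·C_D^0.5.
= (1.34×4.980^2×0.6110^0.5) / (0.537×4.980) = 25.98/2.674 = 9.71.
Since the desired path is higher order in A, keeping C_A high (PFR or concentrated feed) favours R.

9.71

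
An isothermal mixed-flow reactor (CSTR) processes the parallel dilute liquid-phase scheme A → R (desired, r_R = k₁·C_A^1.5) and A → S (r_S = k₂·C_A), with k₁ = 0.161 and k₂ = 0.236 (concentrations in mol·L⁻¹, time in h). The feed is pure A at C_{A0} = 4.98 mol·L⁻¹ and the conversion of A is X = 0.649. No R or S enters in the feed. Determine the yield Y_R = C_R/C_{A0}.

Exit C_A = C_{A0}(1−X) = 4.98×0.351 = 1.748 mol·L⁻¹.
A CSTR operates uniformly at the exit composition, giving r_R = 0.3721 and r_S = 0.4125 (each k·C_A^n at C_A = 1.748).
Fraction of consumed A going to R: r_R/(r_R+r_S) = 0.4742.
C_R = 0.4742·C_{A0}·X = 0.4742×4.98×0.649 = 1.53 mol·L⁻¹; Y_R = C_R/C_{A0} = 0.308.

0.308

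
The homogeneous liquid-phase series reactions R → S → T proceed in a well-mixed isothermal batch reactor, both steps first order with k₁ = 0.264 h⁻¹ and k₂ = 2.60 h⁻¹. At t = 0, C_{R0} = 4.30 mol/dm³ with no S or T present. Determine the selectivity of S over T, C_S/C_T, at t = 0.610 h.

Solving the coupled first-order balances gives C_S(t) = [k₁/(k₂−k₁)]·C_{R0}·(e^(−k₁t) − e^(−k₂t)).
e^(−k₁t) = e^(−0.264×0.610) = e^(−0.1610) = 0.8513; e^(−k₂t) = e^(−1.586) = 0.2047.
C_S = 0.264×4.30/(2.60−0.264) × (0.8513−0.2047) = 0.4860×0.6465 = 0.3142 mol/dm³.
C_R = C_{R0}e^(−k₁t) = 3.660 mol/dm³, so C_T = C_{R0}−C_R−C_S = 0.3254 mol/dm³; C_S/C_T = 0.965.

0.965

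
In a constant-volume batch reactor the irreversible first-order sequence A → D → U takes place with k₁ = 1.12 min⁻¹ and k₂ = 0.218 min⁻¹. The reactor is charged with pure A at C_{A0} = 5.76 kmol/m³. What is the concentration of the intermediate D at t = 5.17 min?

2.30 kmol/m³

Solving the coupled first-order balances gives C_D(t) = [k₁/(k₂−k₁)]·C_{A0}·(e^(−k₁t) − e^(−k₂t)).
e^(−k₁t) = e^(−1.12×5.17) = e^(−5.790) = 0.003057; e^(−k₂t) = e^(−1.127) = 0.3240.
C_D = 1.12×5.76/(0.218−1.12) × (0.003057−0.3240) = (-7.152)×(-0.3209) = 2.295 kmol/m³.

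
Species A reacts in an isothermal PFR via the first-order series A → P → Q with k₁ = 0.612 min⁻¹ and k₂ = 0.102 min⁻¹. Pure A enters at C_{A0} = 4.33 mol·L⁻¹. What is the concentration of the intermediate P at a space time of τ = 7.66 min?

2.33 mol·L⁻¹

For first-order series with pure A initially, C_P(τ) = k₁C_{A0}/(k₂−k₁)·(e^(−k₁τ) − e^(−k₂τ)).
e^(−k₁τ) = e^(−0.612×7.66) = e^(−4.688) = 0.009206; e^(−k₂τ) = e^(−0.7813) = 0.4578.
C_P = 0.612×4.33/(0.102−0.612) × (0.009206−0.4578) = (-5.196)×(-0.4486) = 2.331 mol·L⁻¹.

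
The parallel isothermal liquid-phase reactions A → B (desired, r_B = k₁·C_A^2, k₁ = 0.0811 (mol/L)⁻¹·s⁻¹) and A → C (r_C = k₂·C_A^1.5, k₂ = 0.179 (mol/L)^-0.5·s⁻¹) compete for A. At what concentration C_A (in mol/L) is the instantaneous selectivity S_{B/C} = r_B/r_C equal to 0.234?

S_{B/C} = (k₁/k₂)·C_A^0.5 ⇒ C_A = (S·k₂/k₁)^(2).
= (0.234×0.179/0.0811)^(2) = (0.5165)^(2) = 0.267 mol/L.

0.267 mol/L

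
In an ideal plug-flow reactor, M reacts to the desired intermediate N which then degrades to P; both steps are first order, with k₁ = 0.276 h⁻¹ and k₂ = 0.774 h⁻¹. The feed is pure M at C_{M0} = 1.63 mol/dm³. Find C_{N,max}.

For a first-order series the maximum intermediate yield is C_{N,max}/C_{M0} = (k₁/k₂)^[k₂/(k₂−k₁)].
= (0.276/0.774)^(0.774/(0.774−0.276)) = (0.3566)^(1.554) = 0.2014.
C_{N,max} = 0.2014×1.63 = 0.328 mol/dm³.

0.328 mol/dm³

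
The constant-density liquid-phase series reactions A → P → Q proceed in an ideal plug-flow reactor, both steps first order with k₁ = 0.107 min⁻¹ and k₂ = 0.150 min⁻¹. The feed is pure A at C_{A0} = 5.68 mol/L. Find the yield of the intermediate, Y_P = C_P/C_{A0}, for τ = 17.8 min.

0.198

The intermediate concentration in a first-order A→B→C sequence is C_P = k₁C_{A0}(e^(−k₁τ) − e^(−k₂τ))/(k₂−k₁).
e^(−k₁τ) = e^(−0.107×17.8) = e^(−1.905) = 0.1489; e^(−k₂τ) = e^(−2.670) = 0.06925.
C_P = 0.107×5.68/(0.150−0.107) × (0.1489−0.06925) = 14.13×0.07963 = 1.125 mol/L.
Y_P = C_P/C_{A0} = 1.125/5.68 = 0.198.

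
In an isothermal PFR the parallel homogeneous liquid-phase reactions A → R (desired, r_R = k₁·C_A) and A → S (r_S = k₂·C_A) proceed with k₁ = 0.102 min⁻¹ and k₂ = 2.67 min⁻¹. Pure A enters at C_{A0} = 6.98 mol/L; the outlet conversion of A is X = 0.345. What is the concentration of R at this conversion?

0.0886 mol/L

C_A = C_{A0}(1−X) = 4.572 mol/L.
Both paths are first order in A, so the instantaneous fraction to R is constant: dC_R/d(−C_A) = k₁/(k₁+k₂) = 0.03680.
C_R = 0.03680·(C_{A0}−C_A) = 0.03680×2.408 = 0.0886 mol/L.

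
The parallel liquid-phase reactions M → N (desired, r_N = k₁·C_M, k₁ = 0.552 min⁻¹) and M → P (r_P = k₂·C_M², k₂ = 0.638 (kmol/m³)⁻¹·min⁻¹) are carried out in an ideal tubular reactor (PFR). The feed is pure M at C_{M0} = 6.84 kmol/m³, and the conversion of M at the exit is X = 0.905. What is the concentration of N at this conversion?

C_M = C_{M0}(1−X) = 0.6498 kmol/m³.
Along a PFR/batch, dC_N/dC_M = −r_N/(r_N+r_P) = −k₁/(k₁+k₂·C_M).
Integrating from C_{M0} to C_M: C_N = (0.552/0.638)·ln[(0.552+0.638·6.84)/(0.552+0.638·0.650)] = 0.8652·ln(4.916/0.9666) = 1.407 kmol/m³.

1.41 kmol/m³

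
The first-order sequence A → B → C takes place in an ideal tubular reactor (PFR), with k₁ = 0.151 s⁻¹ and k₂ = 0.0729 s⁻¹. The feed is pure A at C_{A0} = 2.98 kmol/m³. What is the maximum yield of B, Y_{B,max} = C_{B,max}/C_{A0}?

0.507

For a first-order series the maximum intermediate yield is C_{B,max}/C_{A0} = (k₁/k₂)^[k₂/(k₂−k₁)].
= (0.151/0.0729)^(0.0729/(0.0729−0.151)) = (2.071)^(-0.9334) = 0.5068.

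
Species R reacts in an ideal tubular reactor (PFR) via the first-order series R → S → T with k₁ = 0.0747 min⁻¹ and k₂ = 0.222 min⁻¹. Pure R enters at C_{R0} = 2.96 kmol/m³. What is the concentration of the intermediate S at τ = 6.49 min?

0.569 kmol/m³

The intermediate concentration in a first-order A→B→C sequence is C_S = k₁C_{R0}(e^(−k₁τ) − e^(−k₂τ))/(k₂−k₁).
e^(−k₁τ) = e^(−0.0747×6.49) = e^(−0.4848) = 0.6158; e^(−k₂τ) = e^(−1.441) = 0.2367.
C_S = 0.0747×2.96/(0.222−0.0747) × (0.6158−0.2367) = 1.501×0.3791 = 0.5690 kmol/m³.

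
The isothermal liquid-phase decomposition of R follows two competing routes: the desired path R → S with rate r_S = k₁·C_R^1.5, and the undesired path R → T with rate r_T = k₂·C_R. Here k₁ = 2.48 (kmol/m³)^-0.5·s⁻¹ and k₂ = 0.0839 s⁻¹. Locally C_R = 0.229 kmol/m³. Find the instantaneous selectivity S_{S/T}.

S_{S/T} = r_S/r_T = (k₁·C_R^1.5)/(k₂·C_R) = (k₁/k₂)·C_R^0.5.
= (2.48×0.2290^1.5) / (0.0839×0.2290) = 0.2718/0.01921 = 14.1.
Since the desired path is higher order in R, keeping C_R high (PFR or concentrated feed) favours S.

14.1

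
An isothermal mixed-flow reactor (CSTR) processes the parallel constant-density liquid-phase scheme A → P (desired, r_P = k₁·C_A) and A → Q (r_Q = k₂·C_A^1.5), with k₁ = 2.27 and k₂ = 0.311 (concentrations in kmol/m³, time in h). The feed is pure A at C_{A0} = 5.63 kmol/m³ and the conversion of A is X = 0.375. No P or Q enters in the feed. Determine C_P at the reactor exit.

1.68 kmol/m³

Exit C_A = C_{A0}(1−X) = 5.63×0.625 = 3.519 kmol/m³.
In a CSTR the entire volume is at exit conditions, so r_P = 2.27×3.519 = 7.988 and r_Q = 0.311×3.519^1.5 = 2.053.
Fraction of consumed A going to P: r_P/(r_P+r_Q) = 0.7955.
C_P = 0.7955·C_{A0}·X = 0.7955×5.63×0.375 = 1.68 kmol/m³.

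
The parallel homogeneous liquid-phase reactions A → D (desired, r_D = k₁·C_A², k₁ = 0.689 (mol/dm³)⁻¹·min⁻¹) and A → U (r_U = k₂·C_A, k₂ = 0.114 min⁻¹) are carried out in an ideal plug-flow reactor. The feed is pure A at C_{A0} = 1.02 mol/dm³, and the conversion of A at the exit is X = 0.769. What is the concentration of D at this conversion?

0.605 mol/dm³

C_A = C_{A0}(1−X) = 0.2356 mol/dm³.
Along a PFR/batch, dC_U/dC_A = −r_U/(r_D+r_U) = −k₂/(k₂+k₁·C_A).
Integrating from C_{A0} to C_A: C_U = (0.114/0.689)·ln[(0.114+0.689·1.02)/(0.114+0.689·0.236)] = 0.1655·ln(0.8168/0.2763) = 0.1793 mol/dm³.
Then C_D = (C_{A0}−C_A) − C_U = 0.7844 − 0.1793 = 0.6051 mol/dm³.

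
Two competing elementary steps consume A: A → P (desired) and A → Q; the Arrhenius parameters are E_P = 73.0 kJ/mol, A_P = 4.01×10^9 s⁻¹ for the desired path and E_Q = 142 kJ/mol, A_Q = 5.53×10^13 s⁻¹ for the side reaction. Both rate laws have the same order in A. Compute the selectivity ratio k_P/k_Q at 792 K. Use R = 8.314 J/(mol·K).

2.58

k_P/k_Q = (A_P/A_Q)·exp[−(E_P−E_Q)/(RT)] = (A_P/A_Q)·exp[(E_Q−E_P)/(RT)].
(E_Q−E_P)/(RT) = (142−73.0)×10³/(8.314×792) = 69000/6585 = 10.48.
k_P/k_Q = (4.01×10^9/5.53×10^13)·exp(10.48) = 7.251×10^-5 × 35556 = 2.58.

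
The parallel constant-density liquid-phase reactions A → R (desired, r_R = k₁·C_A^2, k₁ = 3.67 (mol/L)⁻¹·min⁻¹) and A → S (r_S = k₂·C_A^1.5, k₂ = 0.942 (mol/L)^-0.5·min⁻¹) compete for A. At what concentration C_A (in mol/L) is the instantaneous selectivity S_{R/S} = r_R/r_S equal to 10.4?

S_{R/S} = (k₁/k₂)·C_A^0.5 ⇒ C_A = (S·k₂/k₁)^(2).
= (10.4×0.942/3.67)^(2) = (2.669)^(2) = 7.13 mol/L.

7.13 mol/L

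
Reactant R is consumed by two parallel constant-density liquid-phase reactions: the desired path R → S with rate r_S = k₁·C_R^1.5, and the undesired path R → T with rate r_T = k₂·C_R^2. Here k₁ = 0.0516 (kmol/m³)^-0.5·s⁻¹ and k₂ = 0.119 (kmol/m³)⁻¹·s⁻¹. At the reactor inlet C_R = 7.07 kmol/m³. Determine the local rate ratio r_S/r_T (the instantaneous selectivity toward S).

0.163

S_{S/T} = r_S/r_T = (k₁·C_R^1.5)/(k₂·C_R^2) = (k₁/k₂)·C_R^-0.5.
= (0.0516×7.070^1.5) / (0.119×7.070^2) = 0.9700/5.948 = 0.163.
The undesired path is higher order in R, so low C_R (CSTR or dilute feed) favours S.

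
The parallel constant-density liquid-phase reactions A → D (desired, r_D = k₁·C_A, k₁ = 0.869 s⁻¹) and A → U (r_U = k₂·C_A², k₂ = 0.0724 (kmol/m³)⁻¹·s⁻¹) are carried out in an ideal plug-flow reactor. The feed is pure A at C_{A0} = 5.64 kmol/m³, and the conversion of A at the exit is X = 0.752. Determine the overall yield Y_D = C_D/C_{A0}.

C_A = C_{A0}(1−X) = 1.399 kmol/m³.
Along a PFR/batch, dC_D/dC_A = −r_D/(r_D+r_U) = −k₁/(k₁+k₂·C_A).
Integrating from C_{A0} to C_A: C_D = (0.869/0.0724)·ln[(0.869+0.0724·5.64)/(0.869+0.0724·1.40)] = 12.00·ln(1.277/0.9703) = 3.300 kmol/m³.
Y_D = C_D/C_{A0} = 3.300/5.64 = 0.585.

0.585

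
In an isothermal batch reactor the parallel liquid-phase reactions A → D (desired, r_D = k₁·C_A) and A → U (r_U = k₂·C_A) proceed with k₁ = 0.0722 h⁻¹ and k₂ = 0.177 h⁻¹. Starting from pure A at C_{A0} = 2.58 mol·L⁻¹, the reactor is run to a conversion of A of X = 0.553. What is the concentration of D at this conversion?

0.413 mol·L⁻¹

C_A = C_{A0}(1−X) = 1.153 mol·L⁻¹.
Both paths are first order in A, so the instantaneous fraction to D is constant: dC_D/d(−C_A) = k₁/(k₁+k₂) = 0.2897.
C_D = 0.2897·(C_{A0}−C_A) = 0.2897×1.427 = 0.413 mol·L⁻¹.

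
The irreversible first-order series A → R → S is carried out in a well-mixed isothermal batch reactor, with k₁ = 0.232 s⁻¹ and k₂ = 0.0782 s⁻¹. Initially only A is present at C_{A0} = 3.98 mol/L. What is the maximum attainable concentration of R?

2.29 mol/L

Evaluating C_R at t_opt = ln(k₂/k₁)/(k₂−k₁) gives C_{R,max}/C_{A0} = (k₁/k₂)^[k₂/(k₂−k₁)].
= (0.232/0.0782)^(0.0782/(0.0782−0.232)) = (2.967)^(-0.5085) = 0.5753.
C_{R,max} = 0.5753×3.98 = 2.29 mol/L.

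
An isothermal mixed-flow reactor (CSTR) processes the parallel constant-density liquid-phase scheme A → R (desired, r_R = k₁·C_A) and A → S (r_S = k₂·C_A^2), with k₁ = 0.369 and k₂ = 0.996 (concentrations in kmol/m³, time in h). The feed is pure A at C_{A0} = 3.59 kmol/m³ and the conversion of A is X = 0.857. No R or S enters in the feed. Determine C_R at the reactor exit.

Exit C_A = C_{A0}(1−X) = 3.59×0.143 = 0.5134 kmol/m³.
Rates in a CSTR are evaluated at the outlet concentration: r_R = 0.369×0.5134 = 0.1894, r_S = 0.996×0.5134^2 = 0.2625.
Fraction of consumed A going to R: r_R/(r_R+r_S) = 0.4192.
C_R = 0.4192·C_{A0}·X = 0.4192×3.59×0.857 = 1.29 kmol/m³.

1.29 kmol/m³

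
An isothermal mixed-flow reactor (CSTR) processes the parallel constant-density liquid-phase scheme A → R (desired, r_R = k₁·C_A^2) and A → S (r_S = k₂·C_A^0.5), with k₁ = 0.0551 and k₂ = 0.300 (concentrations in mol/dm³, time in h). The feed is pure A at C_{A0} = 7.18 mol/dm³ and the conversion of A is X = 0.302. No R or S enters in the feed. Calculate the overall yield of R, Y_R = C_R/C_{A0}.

0.203

Exit C_A = C_{A0}(1−X) = 7.18×0.698 = 5.012 mol/dm³.
Rates in a CSTR are evaluated at the outlet concentration: r_R = 0.0551×5.012^2 = 1.384, r_S = 0.300×5.012^0.5 = 0.6716.
Fraction of consumed A going to R: r_R/(r_R+r_S) = 0.6733.
C_R = 0.6733·C_{A0}·X = 0.6733×7.18×0.302 = 1.46 mol/dm³; Y_R = C_R/C_{A0} = 0.203.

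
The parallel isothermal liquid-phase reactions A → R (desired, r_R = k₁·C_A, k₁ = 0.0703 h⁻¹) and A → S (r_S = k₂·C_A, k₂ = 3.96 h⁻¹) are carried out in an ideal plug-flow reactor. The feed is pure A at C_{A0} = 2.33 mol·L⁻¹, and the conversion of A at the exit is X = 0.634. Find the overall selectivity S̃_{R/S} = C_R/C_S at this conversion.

0.0178

C_A = C_{A0}(1−X) = 0.8528 mol·L⁻¹.
Both paths are first order in A, so the instantaneous fraction to R is constant: dC_R/d(−C_A) = k₁/(k₁+k₂) = 0.01744.
C_R = 0.01744·(C_{A0}−C_A) = 0.01744×1.477 = 0.0258 mol·L⁻¹.
C_S = (C_{A0}−C_A)−C_R = 1.451 mol·L⁻¹; S̃_{R/S} = 0.02577/1.451 = 0.0178.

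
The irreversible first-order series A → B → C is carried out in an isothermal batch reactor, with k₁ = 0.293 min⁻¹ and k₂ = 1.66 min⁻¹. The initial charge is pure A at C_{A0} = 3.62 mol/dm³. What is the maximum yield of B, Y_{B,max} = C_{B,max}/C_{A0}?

At the optimum, C_{B,max}/C_{A0} = (k₁/k₂)^[k₂/(k₂−k₁)].
= (0.293/1.66)^(1.66/(1.66−0.293)) = (0.1765)^(1.214) = 0.1217.

0.122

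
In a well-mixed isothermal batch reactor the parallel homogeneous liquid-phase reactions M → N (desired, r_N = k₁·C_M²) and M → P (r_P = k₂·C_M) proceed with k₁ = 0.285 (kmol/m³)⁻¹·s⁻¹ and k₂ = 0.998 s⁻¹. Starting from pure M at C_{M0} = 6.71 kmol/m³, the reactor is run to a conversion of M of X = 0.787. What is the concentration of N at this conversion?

C_M = C_{M0}(1−X) = 1.429 kmol/m³.
Along a PFR/batch, dC_P/dC_M = −r_P/(r_N+r_P) = −k₂/(k₂+k₁·C_M).
Integrating from C_{M0} to C_M: C_P = (0.998/0.285)·ln[(0.998+0.285·6.71)/(0.998+0.285·1.43)] = 3.502·ln(2.910/1.405) = 2.549 kmol/m³.
Then C_N = (C_{M0}−C_M) − C_P = 5.281 − 2.549 = 2.731 kmol/m³.

2.73 kmol/m³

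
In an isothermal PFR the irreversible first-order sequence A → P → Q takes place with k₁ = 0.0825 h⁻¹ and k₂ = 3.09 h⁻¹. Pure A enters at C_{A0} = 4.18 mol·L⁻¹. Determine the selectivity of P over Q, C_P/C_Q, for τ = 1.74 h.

0.215

Solving the coupled first-order balances gives C_P(τ) = [k₁/(k₂−k₁)]·C_{A0}·(e^(−k₁τ) − e^(−k₂τ)).
e^(−k₁τ) = e^(−0.0825×1.74) = e^(−0.1436) = 0.8663; e^(−k₂τ) = e^(−5.377) = 0.004624.
C_P = 0.0825×4.18/(3.09−0.0825) × (0.8663−0.004624) = 0.1147×0.8617 = 0.09880 mol·L⁻¹.
C_A = C_{A0}e^(−k₁τ) = 3.621 mol·L⁻¹, so C_Q = C_{A0}−C_A−C_P = 0.4602 mol·L⁻¹; C_P/C_Q = 0.215.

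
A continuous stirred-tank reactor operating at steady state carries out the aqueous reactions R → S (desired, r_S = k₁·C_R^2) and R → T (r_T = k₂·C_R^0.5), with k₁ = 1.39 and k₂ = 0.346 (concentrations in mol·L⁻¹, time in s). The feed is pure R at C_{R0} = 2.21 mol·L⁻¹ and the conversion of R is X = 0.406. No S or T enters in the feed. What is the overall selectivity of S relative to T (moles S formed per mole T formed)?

Exit C_R = C_{R0}(1−X) = 2.21×0.594 = 1.313 mol·L⁻¹.
A CSTR operates uniformly at the exit composition, giving r_S = 2.395 and r_T = 0.3964 (each k·C_R^n at C_R = 1.313).
Overall selectivity = C_S/C_T = r_Sτ/(r_Tτ) = r_S/r_T = 6.04.

6.04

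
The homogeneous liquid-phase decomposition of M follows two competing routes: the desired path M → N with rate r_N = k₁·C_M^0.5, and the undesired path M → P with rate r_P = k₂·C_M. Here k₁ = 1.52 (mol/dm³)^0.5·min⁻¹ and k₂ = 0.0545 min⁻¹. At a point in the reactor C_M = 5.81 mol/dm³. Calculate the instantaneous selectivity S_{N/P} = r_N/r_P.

S_{N/P} = r_N/r_P = (k₁·C_M^0.5)/(k₂·C_M) = (k₁/k₂)·C_M^-0.5.
= (1.52×5.810^0.5) / (0.0545×5.810) = 3.664/0.3166 = 11.6.
The undesired path is higher order in M, so low C_M (CSTR or dilute feed) favours N.

11.6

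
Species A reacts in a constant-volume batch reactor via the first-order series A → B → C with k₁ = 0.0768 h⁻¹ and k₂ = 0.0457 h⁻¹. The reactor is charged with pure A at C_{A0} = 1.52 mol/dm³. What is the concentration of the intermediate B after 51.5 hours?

0.285 mol/dm³

For first-order series with pure A initially, C_B(t) = k₁C_{A0}/(k₂−k₁)·(e^(−k₁t) − e^(−k₂t)).
e^(−k₁t) = e^(−0.0768×51.5) = e^(−3.955) = 0.01915; e^(−k₂t) = e^(−2.354) = 0.09503.
C_B = 0.0768×1.52/(0.0457−0.0768) × (0.01915−0.09503) = (-3.754)×(-0.07588) = 0.2848 mol/dm³.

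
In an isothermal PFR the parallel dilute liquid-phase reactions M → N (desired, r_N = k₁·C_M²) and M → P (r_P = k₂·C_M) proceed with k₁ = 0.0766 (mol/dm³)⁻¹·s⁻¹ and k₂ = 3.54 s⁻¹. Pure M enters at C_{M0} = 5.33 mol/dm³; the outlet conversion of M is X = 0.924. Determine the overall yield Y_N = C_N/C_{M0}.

C_M = C_{M0}(1−X) = 0.4051 mol/dm³.
Along a PFR/batch, dC_P/dC_M = −r_P/(r_N+r_P) = −k₂/(k₂+k₁·C_M).
Integrating from C_{M0} to C_M: C_P = (3.54/0.0766)·ln[(3.54+0.0766·5.33)/(3.54+0.0766·0.405)] = 46.21·ln(3.948/3.571) = 4.641 mol/dm³.
Then C_N = (C_{M0}−C_M) − C_P = 4.925 − 4.641 = 0.2838 mol/dm³.
Y_N = C_N/C_{M0} = 0.2838/5.33 = 0.0533.

0.0533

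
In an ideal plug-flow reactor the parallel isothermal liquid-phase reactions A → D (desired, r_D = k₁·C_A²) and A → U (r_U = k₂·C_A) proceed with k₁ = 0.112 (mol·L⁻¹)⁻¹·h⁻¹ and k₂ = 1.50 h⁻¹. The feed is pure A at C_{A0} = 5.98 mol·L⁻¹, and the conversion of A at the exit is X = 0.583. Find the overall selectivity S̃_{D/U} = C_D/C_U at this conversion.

C_A = C_{A0}(1−X) = 2.494 mol·L⁻¹.
Along a PFR/batch, dC_U/dC_A = −r_U/(r_D+r_U) = −k₂/(k₂+k₁·C_A).
Integrating from C_{A0} to C_A: C_U = (1.50/0.112)·ln[(1.50+0.112·5.98)/(1.50+0.112·2.49)] = 13.39·ln(2.170/1.779) = 2.657 mol·L⁻¹.
Then C_D = (C_{A0}−C_A) − C_U = 3.486 − 2.657 = 0.8292 mol·L⁻¹.
S̃_{D/U} = C_D/C_U = 0.8292/2.657 = 0.312.

0.312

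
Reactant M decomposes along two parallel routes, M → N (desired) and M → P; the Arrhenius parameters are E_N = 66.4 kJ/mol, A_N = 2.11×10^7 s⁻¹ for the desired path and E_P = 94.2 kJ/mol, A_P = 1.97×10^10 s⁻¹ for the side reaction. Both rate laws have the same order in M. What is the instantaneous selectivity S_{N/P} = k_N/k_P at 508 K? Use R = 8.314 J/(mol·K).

Since both paths have the same order in M, the concentration cancels and S_{N/P} = k_N/k_P = (A_N/A_P)·exp[(E_P−E_N)/(RT)].
(E_P−E_N)/(RT) = (94.2−66.4)×10³/(8.314×508) = 27800/4224 = 6.582.
k_N/k_P = (2.11×10^7/1.97×10^10)·exp(6.582) = 0.001071 × 722.1 = 0.773.

0.773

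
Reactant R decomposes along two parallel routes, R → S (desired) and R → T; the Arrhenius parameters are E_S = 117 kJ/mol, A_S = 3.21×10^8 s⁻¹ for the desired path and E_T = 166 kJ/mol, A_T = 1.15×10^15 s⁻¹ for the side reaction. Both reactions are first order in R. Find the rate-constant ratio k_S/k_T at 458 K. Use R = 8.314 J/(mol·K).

0.108

With equal orders, S_{S/T} = k_S/k_T = (A_S/A_T)·exp[(E_T−E_S)/(RT)].
(E_T−E_S)/(RT) = (166−117)×10³/(8.314×458) = 49000/3808 = 12.87.
k_S/k_T = (3.21×10^8/1.15×10^15)·exp(12.87) = 2.791×10^-7 × 3.878×10^5 = 0.108.
Since E_S < E_T, lowering the temperature improves selectivity toward S.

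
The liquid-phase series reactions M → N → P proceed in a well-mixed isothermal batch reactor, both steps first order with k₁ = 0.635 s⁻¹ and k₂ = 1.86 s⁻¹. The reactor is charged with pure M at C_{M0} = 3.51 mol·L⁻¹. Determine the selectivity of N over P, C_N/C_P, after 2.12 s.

Solving the coupled first-order balances gives C_N(t) = [k₁/(k₂−k₁)]·C_{M0}·(e^(−k₁t) − e^(−k₂t)).
e^(−k₁t) = e^(−0.635×2.12) = e^(−1.346) = 0.2602; e^(−k₂t) = e^(−3.943) = 0.01939.
C_N = 0.635×3.51/(1.86−0.635) × (0.2602−0.01939) = 1.819×0.2408 = 0.4382 mol·L⁻¹.
C_M = C_{M0}e^(−k₁t) = 0.9134 mol·L⁻¹, so C_P = C_{M0}−C_M−C_N = 2.158 mol·L⁻¹; C_N/C_P = 0.203.

0.203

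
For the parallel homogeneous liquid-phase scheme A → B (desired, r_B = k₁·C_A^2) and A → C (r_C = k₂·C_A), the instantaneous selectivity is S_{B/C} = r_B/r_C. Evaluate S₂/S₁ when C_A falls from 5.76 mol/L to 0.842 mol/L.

S_{B/C} = (k₁/k₂)·C_A, so S₂/S₁ = (C_{A,2}/C_{A,1}).
= 0.842/5.76 = 0.146.
Selectivity toward B falls as C_A falls — high-concentration operation is favoured.

0.146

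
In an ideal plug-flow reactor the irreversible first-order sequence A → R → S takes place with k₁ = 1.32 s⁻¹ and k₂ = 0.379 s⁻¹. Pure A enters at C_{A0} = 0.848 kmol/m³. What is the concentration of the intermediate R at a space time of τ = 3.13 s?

Solving the coupled first-order balances gives C_R(τ) = [k₁/(k₂−k₁)]·C_{A0}·(e^(−k₁τ) − e^(−k₂τ)).
e^(−k₁τ) = e^(−1.32×3.13) = e^(−4.132) = 0.01606; e^(−k₂τ) = e^(−1.186) = 0.3054.
C_R = 1.32×0.848/(0.379−1.32) × (0.01606−0.3054) = (-1.190)×(-0.2893) = 0.3441 kmol/m³.

0.344 kmol/m³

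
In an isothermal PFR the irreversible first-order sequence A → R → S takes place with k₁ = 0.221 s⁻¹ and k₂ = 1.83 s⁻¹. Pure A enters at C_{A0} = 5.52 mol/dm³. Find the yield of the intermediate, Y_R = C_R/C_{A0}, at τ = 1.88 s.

For first-order series with pure A initially, C_R(τ) = k₁C_{A0}/(k₂−k₁)·(e^(−k₁τ) − e^(−k₂τ)).
e^(−k₁τ) = e^(−0.221×1.88) = e^(−0.4155) = 0.6600; e^(−k₂τ) = e^(−3.440) = 0.03205.
C_R = 0.221×5.52/(1.83−0.221) × (0.6600−0.03205) = 0.7582×0.6280 = 0.4761 mol/dm³.
Y_R = C_R/C_{A0} = 0.4761/5.52 = 0.0863.

0.0863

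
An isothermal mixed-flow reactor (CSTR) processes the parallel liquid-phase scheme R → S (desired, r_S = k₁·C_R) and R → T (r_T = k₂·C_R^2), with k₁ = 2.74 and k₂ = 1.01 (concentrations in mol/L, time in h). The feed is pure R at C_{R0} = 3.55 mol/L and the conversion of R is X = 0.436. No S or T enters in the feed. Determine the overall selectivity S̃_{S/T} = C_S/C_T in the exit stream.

1.35

Exit C_R = C_{R0}(1−X) = 3.55×0.564 = 2.002 mol/L.
In a CSTR the entire volume is at exit conditions, so r_S = 2.74×2.002 = 5.486 and r_T = 1.01×2.002^2 = 4.049.
Overall selectivity = C_S/C_T = r_Sτ/(r_Tτ) = r_S/r_T = 1.35.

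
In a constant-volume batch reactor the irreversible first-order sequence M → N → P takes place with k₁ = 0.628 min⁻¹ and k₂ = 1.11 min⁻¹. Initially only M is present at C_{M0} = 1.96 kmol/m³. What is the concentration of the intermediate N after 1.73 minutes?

The intermediate concentration in a first-order A→B→C sequence is C_N = k₁C_{M0}(e^(−k₁t) − e^(−k₂t))/(k₂−k₁).
e^(−k₁t) = e^(−0.628×1.73) = e^(−1.086) = 0.3374; e^(−k₂t) = e^(−1.920) = 0.1466.
C_N = 0.628×1.96/(1.11−0.628) × (0.3374−0.1466) = 2.554×0.1909 = 0.4874 kmol/m³.

0.487 kmol/m³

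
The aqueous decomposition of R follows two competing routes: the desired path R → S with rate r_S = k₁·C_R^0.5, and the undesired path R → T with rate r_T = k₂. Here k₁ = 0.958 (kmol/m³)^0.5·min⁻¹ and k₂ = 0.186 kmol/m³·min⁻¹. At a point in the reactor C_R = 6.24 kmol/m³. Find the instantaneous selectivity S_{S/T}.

S_{S/T} = r_S/r_T = (k₁·C_R^0.5)/(k₂) = (k₁/k₂)·C_R^0.5.
= (0.958×6.240^0.5) / (0.186) = 2.393/0.1860 = 12.9.

12.9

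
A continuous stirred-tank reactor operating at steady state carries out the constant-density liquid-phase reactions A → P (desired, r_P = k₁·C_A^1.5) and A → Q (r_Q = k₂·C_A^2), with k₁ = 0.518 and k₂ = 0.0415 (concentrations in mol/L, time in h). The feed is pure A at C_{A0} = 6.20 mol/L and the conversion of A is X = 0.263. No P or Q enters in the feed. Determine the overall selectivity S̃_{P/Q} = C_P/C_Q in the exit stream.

5.84

Exit C_A = C_{A0}(1−X) = 6.20×0.737 = 4.569 mol/L.
In a CSTR the entire volume is at exit conditions, so r_P = 0.518×4.569^1.5 = 5.060 and r_Q = 0.0415×4.569^2 = 0.8665.
Overall selectivity = C_P/C_Q = r_Pτ/(r_Qτ) = r_P/r_Q = 5.84.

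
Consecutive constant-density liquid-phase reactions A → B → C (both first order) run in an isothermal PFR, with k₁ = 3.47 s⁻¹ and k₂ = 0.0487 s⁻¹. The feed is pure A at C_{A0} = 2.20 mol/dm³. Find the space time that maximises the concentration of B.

1.25 s

For first-order series the maximum of C_B occurs at τ_opt = ln(k₂/k₁)/(k₂−k₁).
= ln(0.0487/3.47)/(0.0487−3.47) = ln(0.01403)/-3.421 = -4.266/-3.421 = 1.25 s.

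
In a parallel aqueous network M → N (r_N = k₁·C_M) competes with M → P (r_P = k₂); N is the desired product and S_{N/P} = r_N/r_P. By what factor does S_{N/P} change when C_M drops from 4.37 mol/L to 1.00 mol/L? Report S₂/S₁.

S_{N/P} = (k₁/k₂)·C_M, so S₂/S₁ = (C_{M,2}/C_{M,1}).
= 1.00/4.37 = 0.229.

0.229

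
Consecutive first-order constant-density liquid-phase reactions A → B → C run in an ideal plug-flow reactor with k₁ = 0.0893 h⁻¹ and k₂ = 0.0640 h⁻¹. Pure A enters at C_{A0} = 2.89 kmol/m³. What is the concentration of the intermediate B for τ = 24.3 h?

The intermediate concentration in a first-order A→B→C sequence is C_B = k₁C_{A0}(e^(−k₁τ) − e^(−k₂τ))/(k₂−k₁).
e^(−k₁τ) = e^(−0.0893×24.3) = e^(−2.170) = 0.1142; e^(−k₂τ) = e^(−1.555) = 0.2111.
C_B = 0.0893×2.89/(0.0640−0.0893) × (0.1142−0.2111) = (-10.20)×(-0.09697) = 0.9891 kmol/m³.

0.989 kmol/m³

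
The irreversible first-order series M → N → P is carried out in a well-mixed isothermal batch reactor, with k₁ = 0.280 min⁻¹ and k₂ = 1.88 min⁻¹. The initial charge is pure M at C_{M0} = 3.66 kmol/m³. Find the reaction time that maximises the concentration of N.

1.19 min

For first-order series the maximum of C_N occurs at t_opt = ln(k₂/k₁)/(k₂−k₁).
= ln(1.88/0.280)/(1.88−0.280) = ln(6.714)/1.600 = 1.904/1.600 = 1.19 min.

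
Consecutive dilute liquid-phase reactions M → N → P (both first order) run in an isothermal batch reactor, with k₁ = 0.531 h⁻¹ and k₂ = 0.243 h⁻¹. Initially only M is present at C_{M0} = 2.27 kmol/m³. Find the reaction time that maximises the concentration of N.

For first-order series the maximum of C_N occurs at t_opt = ln(k₂/k₁)/(k₂−k₁).
= ln(0.243/0.531)/(0.243−0.531) = ln(0.4576)/-0.2880 = -0.7817/-0.2880 = 2.71 h.

2.71 h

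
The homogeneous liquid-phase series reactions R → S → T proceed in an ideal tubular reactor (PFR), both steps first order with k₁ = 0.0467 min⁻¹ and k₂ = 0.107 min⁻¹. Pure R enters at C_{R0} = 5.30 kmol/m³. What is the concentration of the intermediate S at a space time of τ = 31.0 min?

0.816 kmol/m³

For first-order series with pure R initially, C_S(τ) = k₁C_{R0}/(k₂−k₁)·(e^(−k₁τ) − e^(−k₂τ)).
e^(−k₁τ) = e^(−0.0467×31.0) = e^(−1.448) = 0.2351; e^(−k₂τ) = e^(−3.317) = 0.03626.
C_S = 0.0467×5.30/(0.107−0.0467) × (0.2351−0.03626) = 4.105×0.1988 = 0.8162 kmol/m³.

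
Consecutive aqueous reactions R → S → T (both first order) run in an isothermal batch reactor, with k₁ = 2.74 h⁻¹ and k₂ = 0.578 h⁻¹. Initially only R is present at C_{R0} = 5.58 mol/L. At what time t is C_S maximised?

Setting dC_S/dt = 0 gives t_opt = ln(k₂/k₁)/(k₂−k₁).
= ln(0.578/2.74)/(0.578−2.74) = ln(0.2109)/-2.162 = -1.556/-2.162 = 0.720 h.

0.720 h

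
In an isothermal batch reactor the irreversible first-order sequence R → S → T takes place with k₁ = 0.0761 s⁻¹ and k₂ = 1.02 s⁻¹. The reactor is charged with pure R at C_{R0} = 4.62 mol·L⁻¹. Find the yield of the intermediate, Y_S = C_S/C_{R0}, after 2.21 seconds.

The intermediate concentration in a first-order A→B→C sequence is C_S = k₁C_{R0}(e^(−k₁t) − e^(−k₂t))/(k₂−k₁).
e^(−k₁t) = e^(−0.0761×2.21) = e^(−0.1682) = 0.8452; e^(−k₂t) = e^(−2.254) = 0.1050.
C_S = 0.0761×4.62/(1.02−0.0761) × (0.8452−0.1050) = 0.3725×0.7402 = 0.2757 mol·L⁻¹.
Y_S = C_S/C_{R0} = 0.2757/4.62 = 0.0597.

0.0597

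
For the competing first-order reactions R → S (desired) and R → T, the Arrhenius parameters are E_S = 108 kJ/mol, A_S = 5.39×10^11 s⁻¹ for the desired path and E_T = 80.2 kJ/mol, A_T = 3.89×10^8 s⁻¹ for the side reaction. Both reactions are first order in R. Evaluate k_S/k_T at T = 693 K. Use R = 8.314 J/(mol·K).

Since both paths have the same order in R, the concentration cancels and S_{S/T} = k_S/k_T = (A_S/A_T)·exp[(E_T−E_S)/(RT)].
(E_T−E_S)/(RT) = (80.2−108)×10³/(8.314×693) = -27800/5762 = -4.825.
k_S/k_T = (5.39×10^11/3.89×10^8)·exp(-4.825) = 1386 × 0.008026 = 11.1.

11.1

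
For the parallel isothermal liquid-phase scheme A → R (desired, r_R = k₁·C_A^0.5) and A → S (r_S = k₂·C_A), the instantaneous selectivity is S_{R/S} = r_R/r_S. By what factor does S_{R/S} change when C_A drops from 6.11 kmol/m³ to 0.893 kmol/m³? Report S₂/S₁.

2.62

S_{R/S} = (k₁/k₂)·C_A^-0.5, so S₂/S₁ = (C_{A,2}/C_{A,1})^-0.5.
= (0.893/6.11)^(-0.5) = (0.1462)^(-0.5) = 2.62.
Selectivity toward R rises as C_A falls — low-concentration operation is favoured.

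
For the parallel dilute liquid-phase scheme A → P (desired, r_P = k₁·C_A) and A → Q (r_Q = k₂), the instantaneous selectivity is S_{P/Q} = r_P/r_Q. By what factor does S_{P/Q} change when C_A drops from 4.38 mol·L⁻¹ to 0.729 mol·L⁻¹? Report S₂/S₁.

0.166

S_{P/Q} = (k₁/k₂)·C_A, so S₂/S₁ = (C_{A,2}/C_{A,1}).
= 0.729/4.38 = 0.166.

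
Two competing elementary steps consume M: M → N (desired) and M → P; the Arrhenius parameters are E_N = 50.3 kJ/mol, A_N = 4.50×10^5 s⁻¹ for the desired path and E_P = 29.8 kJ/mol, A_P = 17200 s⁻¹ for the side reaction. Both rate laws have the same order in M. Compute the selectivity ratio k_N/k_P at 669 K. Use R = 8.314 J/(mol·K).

0.656

Since both paths have the same order in M, the concentration cancels and S_{N/P} = k_N/k_P = (A_N/A_P)·exp[(E_P−E_N)/(RT)].
(E_P−E_N)/(RT) = (29.8−50.3)×10³/(8.314×669) = -20500/5562 = -3.686.
k_N/k_P = (4.50×10^5/17200)·exp(-3.686) = 26.16 × 0.02508 = 0.656.
Since E_N > E_P, raising the temperature improves selectivity toward N.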